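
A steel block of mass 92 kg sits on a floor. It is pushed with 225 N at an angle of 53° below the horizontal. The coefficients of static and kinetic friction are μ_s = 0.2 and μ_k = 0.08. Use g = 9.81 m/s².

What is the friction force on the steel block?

Vertical equilibrium gives N = m g + P sin α = 1082 N.
Horizontally, friction must balance P cos α = 135.4 N.
The static-friction limit is μ_s N = 216.4 N.
Since 135.4 N does not exceed the limit, the steel block stays at rest and f = 135 N.

f ≈ 135 N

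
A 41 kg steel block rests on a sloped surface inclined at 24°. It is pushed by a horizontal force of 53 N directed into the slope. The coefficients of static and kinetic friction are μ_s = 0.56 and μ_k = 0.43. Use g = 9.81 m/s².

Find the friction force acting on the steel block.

Resolve perpendicular to the incline: N = m g cos θ + P sin θ = 41×9.81×cos 24° + 53×sin 24° = 389 N.
Along the incline, the net driving force (taking up-slope positive) is P cos θ − m g sin θ = 48.42 − 163.6 = -115.2 N, so equilibrium requires friction f = 115.2 N (up-slope).
Maximum static friction: μ_s N = 0.56 × 389 = 217.8 N.
|f_req| = 115.2 ≤ 217.8 N → the steel block is in equilibrium; friction equals the required value.

f ≈ 115 N (up the incline)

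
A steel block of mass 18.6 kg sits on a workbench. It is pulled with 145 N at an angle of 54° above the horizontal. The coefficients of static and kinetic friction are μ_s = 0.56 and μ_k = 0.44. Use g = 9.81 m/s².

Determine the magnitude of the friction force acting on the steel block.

f ≈ 28.7 N

Vertical equilibrium gives N = m g − P sin α = 65.16 N.
The horizontal driving force is P cos α = 85.23 N, so equilibrium needs friction f = 85.23 N.
μ_s N = 0.56 × 65.16 = 36.49 N.
The required friction exceeds μ_s N, so the steel block moves and f = μ_k N = 28.7 N.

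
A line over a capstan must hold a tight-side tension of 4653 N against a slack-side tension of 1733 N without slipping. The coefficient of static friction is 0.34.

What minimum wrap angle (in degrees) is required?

β_min ≈ 166°

T₂/T₁ = e^{μβ} → β = ln(T₂/T₁)/μ.
β = ln(4653/1733)/0.34 = 0.9877/0.34 = 2.905 rad.
In degrees: β = 2.905 × 180/π = 166°.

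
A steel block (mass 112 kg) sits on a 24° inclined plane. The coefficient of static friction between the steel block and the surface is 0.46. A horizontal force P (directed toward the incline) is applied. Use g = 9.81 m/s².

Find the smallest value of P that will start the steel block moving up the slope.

P ≈ 1250 N

At impending motion up the slope, friction acts down-slope at its limit: f = μ_s N.
Perpendicular to the incline: N = m g cos θ + P sin θ.
Along the incline: P cos θ = m g sin θ + μ_s N = m g sin θ + μ_s (m g cos θ + P sin θ).
Solving, P (cos θ − μ_s sin θ) = m g (sin θ + μ_s cos θ), so P = 112×9.81×(sin 24° + 0.46 cos 24°)/(cos 24° − 0.46 sin 24°) = 1100×0.827/0.7264 = 1250 N.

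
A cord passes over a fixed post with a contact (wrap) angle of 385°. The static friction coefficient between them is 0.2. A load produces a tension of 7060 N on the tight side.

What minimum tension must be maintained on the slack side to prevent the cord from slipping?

Capstan equation at impending slip: T_tight/T_slack = e^{μβ}.
β = 385° = 6.72 rad; e^{μβ} = e^{0.2×6.72} = 3.834.
T_slack = T_tight / e^{μβ} = 7060 / 3.834 = 1840 N.

T_min ≈ 1840 N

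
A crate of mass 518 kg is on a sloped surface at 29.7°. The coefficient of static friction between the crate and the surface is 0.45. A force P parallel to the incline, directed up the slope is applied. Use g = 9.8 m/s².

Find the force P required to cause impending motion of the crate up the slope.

At impending motion up the slope, friction acts down-slope at its limit: f = μ_s N.
P is parallel to the surface, so N = m g cos θ = 4410 N.
Along the incline: P = m g sin θ + μ_s N = 2520 + 0.45×4410 = 4500 N.

P ≈ 4500 N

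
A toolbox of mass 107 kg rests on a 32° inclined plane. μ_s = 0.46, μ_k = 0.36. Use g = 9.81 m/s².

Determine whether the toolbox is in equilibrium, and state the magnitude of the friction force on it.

f ≈ 320 N

N = m g cos θ = 890 N.
Down-slope weight component: m g sin θ = 556 N.
μ_s N = 409 N.
556 > 409 N, so it slides; kinetic friction f = μ_k N = 0.36×890 = 320 N.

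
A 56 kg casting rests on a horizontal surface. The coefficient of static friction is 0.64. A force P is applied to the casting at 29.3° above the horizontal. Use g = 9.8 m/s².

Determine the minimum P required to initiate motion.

N = m g − P sin α (the pull lifts the casting).
At impending slip, P cos α = μ_s N = μ_s (m g − P sin α).
Solving: P (cos α + μ_s sin α) = μ_s m g → P = 0.64×549/(cos 29.3° + 0.64 sin 29.3°) = 351/1.185 = 296 N.

P ≈ 296 N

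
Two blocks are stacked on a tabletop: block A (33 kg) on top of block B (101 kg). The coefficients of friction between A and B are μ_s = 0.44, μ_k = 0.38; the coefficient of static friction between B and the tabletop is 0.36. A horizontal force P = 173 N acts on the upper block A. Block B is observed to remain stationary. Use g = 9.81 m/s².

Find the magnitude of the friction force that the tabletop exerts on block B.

f ≈ 123 N

The normal force B exerts on A is simply A's weight, N₁ = 323.7 N.
Maximum static friction on A from B: μ_s N₁ = 0.44×323.7 = 142.4 N.
Since P = 173 N > 142.4 N, A slides on B; the A–B friction is kinetic: f₁ = μ_k N₁ = 0.38×323.7 = 123 N.
B experiences an equal 123 N forward from A (third law). B is in equilibrium, so the floor supplies f₂ = 123 N of static friction (limit μ_s(m_A+m_B)g = 473.2 N, not exceeded).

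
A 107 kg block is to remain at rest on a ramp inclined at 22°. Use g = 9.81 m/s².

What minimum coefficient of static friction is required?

μ_s,min ≈ 0.404

At the slip threshold m g sin θ = μ_s m g cos θ, so μ_s,min = tan θ.
μ_s,min = tan 22° = 0.404.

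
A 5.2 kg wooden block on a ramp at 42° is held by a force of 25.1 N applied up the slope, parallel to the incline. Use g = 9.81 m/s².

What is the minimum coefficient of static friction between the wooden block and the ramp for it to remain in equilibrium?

N = m g cos θ = 37.91 N.
Friction must make up the shortfall along the incline: f = m g sin θ − P = 34.13 − 25.1 = 9.034 N.
At the threshold f = μ_s N, so μ_s,min = 9.034/37.91 = 0.238.

μ_s,min ≈ 0.238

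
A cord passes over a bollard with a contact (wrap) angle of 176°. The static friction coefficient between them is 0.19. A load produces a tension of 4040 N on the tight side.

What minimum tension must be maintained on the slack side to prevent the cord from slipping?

T_min ≈ 2250 N

Capstan equation at impending slip: T_tight/T_slack = e^{μβ}.
β = 176° = 3.072 rad; e^{μβ} = e^{0.19×3.072} = 1.793.
T_slack = T_tight / e^{μβ} = 4040 / 1.793 = 2250 N.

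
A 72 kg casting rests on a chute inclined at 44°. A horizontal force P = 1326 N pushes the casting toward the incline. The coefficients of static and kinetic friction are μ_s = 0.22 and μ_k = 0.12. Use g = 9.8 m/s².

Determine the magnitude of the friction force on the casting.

f ≈ 171 N (down the incline)

The horizontal push has a component P sin θ into the surface, so N = m g cos θ + P sin θ = 507.6 + 921.1 = 1429 N.
Parallel to the incline: P cos θ − m g sin θ = 953.8 − 490.2 = 463.7 N; the friction needed to balance this is 463.7 N acting down the slope.
The limit of static friction is μ_s N = 314.3 N.
|f_req| = 463.7 > 314.3 N → the casting slides up the incline; f = μ_k N = 0.12 × 1429 = 171 N.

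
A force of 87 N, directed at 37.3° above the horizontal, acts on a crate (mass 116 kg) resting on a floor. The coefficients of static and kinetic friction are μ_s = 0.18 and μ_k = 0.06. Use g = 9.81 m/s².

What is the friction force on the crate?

Vertical equilibrium gives N = m g − P sin α = 1085 N.
The horizontal driving force is P cos α = 69.21 N, so equilibrium needs friction f = 69.21 N.
μ_s N = 0.18 × 1085 = 195.3 N.
Since 69.21 N does not exceed the limit, the crate stays at rest and f = 69.2 N.

f ≈ 69.2 N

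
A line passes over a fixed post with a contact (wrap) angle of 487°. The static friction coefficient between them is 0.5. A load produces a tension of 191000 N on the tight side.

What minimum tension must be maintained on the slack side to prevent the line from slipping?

Capstan equation at impending slip: T_tight/T_slack = e^{μβ}.
β = 487° = 8.5 rad; e^{μβ} = e^{0.5×8.5} = 70.1.
T_slack = T_tight / e^{μβ} = 191000 / 70.1 = 2720 N.

T_min ≈ 2720 N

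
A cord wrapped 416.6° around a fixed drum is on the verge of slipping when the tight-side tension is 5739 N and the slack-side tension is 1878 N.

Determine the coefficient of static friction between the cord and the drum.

T₂/T₁ = e^{μβ} → μ = ln(T₂/T₁)/β.
β = 416.6° = 7.271 rad.
μ = ln(5739/1878)/7.271 = ln(3.056)/7.271 = 0.154.

μ ≈ 0.154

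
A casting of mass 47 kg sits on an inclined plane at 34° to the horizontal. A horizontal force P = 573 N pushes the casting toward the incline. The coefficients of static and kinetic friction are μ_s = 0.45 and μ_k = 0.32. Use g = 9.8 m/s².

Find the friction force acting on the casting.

Normal direction: N = m g cos θ + P sin θ = 702.3 N.
Along the incline, the net driving force (taking up-slope positive) is P cos θ − m g sin θ = 475 − 257.6 = 217.5 N, so equilibrium requires friction f = -217.5 N (down-slope).
The limit of static friction is μ_s N = 316 N.
|f_req| = 217.5 ≤ 316 N → the casting is in equilibrium; friction equals the required value.

f ≈ 217 N (down the incline)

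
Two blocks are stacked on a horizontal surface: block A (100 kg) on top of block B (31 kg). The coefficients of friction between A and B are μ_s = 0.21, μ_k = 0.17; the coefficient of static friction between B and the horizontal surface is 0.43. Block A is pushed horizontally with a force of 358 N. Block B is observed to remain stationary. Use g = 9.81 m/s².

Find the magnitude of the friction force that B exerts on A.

The normal force B exerts on A is simply A's weight, N₁ = 981 N.
Maximum static friction on A from B: μ_s N₁ = 0.21×981 = 206 N.
P = 358 N exceeds that limit, so A slips over B and the interface friction becomes kinetic: f₁ = μ_k N₁ = 0.17×981 = 167 N.
B experiences an equal 167 N forward from A (third law). B is in equilibrium, so the floor supplies f₂ = 167 N of static friction (limit μ_s(m_A+m_B)g = 552.6 N, not exceeded).

f ≈ 167 N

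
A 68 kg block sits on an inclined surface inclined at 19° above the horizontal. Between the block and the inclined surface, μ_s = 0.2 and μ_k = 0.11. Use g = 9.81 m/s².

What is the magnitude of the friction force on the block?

f ≈ 69.4 N (up the incline)

The normal reaction is N = m g cos θ = 630.7 N.
Along the slope the weight component is m g sin θ = 217.2 N; friction must supply exactly this, acting up-slope.
Maximum static friction available: μ_s N = 0.2 × 630.7 = 126.1 N.
Since |217.2| > 126.1 N, static friction cannot hold it; the block slides down the incline and kinetic friction applies: f = μ_k N = 0.11 × 630.7 = 69.4 N.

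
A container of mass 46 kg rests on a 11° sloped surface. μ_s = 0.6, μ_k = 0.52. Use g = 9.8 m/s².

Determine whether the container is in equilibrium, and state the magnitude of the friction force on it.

f ≈ 86 N

N = m g cos θ = 443 N.
Down-slope weight component: m g sin θ = 86 N.
μ_s N = 266 N.
86 ≤ 266 N, so it stays put; friction = 86 N.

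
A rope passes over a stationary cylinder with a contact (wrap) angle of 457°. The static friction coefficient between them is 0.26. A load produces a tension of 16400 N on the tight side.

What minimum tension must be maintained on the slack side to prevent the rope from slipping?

T_min ≈ 2060 N

Capstan equation at impending slip: T_tight/T_slack = e^{μβ}.
β = 457° = 7.976 rad; e^{μβ} = e^{0.26×7.976} = 7.955.
T_slack = T_tight / e^{μβ} = 16400 / 7.955 = 2060 N.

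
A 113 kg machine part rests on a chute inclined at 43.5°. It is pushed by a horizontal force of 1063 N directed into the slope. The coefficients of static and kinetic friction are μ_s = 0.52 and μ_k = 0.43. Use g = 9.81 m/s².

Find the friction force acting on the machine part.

f ≈ 8.01 N (down the incline)

Normal direction: N = m g cos θ + P sin θ = 1536 N.
Parallel to the incline: P cos θ − m g sin θ = 771.1 − 763.1 = 8.011 N; the friction needed to balance this is 8.011 N acting down the slope.
The limit of static friction is μ_s N = 798.6 N.
Since 8.011 N is within the 798.6 N limit, the machine part stays put and friction is exactly 8.01 N.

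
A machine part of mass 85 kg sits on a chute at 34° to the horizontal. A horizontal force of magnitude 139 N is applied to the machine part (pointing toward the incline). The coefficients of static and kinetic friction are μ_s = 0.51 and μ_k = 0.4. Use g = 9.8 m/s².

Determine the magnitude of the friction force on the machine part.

f ≈ 351 N (up the incline)

Normal direction: N = m g cos θ + P sin θ = 768.3 N.
Parallel to the incline: P cos θ − m g sin θ = 115.2 − 465.8 = -350.6 N; the friction needed to balance this is 350.6 N acting up the slope.
The limit of static friction is μ_s N = 391.8 N.
Since 350.6 N is within the 391.8 N limit, the machine part stays put and friction is exactly 351 N.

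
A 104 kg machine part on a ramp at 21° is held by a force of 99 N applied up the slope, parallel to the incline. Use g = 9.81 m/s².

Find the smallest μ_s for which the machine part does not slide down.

N = m g cos θ = 952.5 N.
Friction must make up the shortfall along the incline: f = m g sin θ − P = 365.6 − 99 = 266.6 N.
At the threshold f = μ_s N, so μ_s,min = 266.6/952.5 = 0.28.

μ_s,min ≈ 0.28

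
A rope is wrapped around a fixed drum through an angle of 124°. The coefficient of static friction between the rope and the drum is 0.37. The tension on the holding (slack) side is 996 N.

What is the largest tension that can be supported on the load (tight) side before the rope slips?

At impending slip the capstan equation gives T₂/T₁ = e^{μβ} with β in radians.
β = 124° × π/180 = 2.164 rad.
e^{μβ} = e^{0.37×2.164} = 2.227.
T₂ = T₁ · e^{μβ} = 996 × 2.227 = 2220 N.

T_max ≈ 2220 N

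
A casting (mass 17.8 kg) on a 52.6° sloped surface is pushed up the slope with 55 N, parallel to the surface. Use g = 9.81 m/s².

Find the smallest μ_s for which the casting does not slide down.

μ_s,min ≈ 0.789

N = m g cos θ = 106.1 N.
Friction must make up the shortfall along the incline: f = m g sin θ − P = 138.7 − 55 = 83.72 N.
At the threshold f = μ_s N, so μ_s,min = 83.72/106.1 = 0.789.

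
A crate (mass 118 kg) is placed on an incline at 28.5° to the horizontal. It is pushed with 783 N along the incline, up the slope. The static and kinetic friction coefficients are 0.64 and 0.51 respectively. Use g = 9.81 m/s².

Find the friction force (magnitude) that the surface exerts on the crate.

f ≈ 231 N (down the incline)

Perpendicular to the surface, N = m g cos θ = 118·9.81·cos 28.5° = 1017 N.
Parallel to the incline, ΣF = 0 gives f = m g sin θ − P = 552.3 − 783 = -230.7 N (up-slope positive).
The static-friction ceiling is μ_s N = 0.64 × 1017 = 651.1 N.
Since |-230.7| ≤ 651.1 N, no slip — friction simply equals what equilibrium demands.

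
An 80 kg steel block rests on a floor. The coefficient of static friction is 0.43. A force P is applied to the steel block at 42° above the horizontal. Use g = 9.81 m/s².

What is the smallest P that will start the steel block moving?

N = m g − P sin α (the pull lifts the steel block).
At impending slip, P cos α = μ_s N = μ_s (m g − P sin α).
Solving: P (cos α + μ_s sin α) = μ_s m g → P = 0.43×785/(cos 42° + 0.43 sin 42°) = 337/1.031 = 327 N.

P ≈ 327 N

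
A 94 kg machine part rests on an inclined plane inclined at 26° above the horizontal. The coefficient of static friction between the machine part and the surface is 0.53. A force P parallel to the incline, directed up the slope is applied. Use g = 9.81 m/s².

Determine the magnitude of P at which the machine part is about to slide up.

P ≈ 844 N

At impending motion up the slope, friction acts down-slope at its limit: f = μ_s N.
P is parallel to the surface, so N = m g cos θ = 829 N.
Along the incline: P = m g sin θ + μ_s N = 404 + 0.53×829 = 844 N.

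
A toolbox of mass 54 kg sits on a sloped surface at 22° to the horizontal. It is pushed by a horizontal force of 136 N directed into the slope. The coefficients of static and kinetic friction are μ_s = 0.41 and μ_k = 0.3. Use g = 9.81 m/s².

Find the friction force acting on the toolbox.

f ≈ 72.3 N (up the incline)

The horizontal push has a component P sin θ into the surface, so N = m g cos θ + P sin θ = 491.2 + 50.95 = 542.1 N.
Parallel to the incline: P cos θ − m g sin θ = 126.1 − 198.4 = -72.35 N; the friction needed to balance this is 72.35 N acting up the slope.
The limit of static friction is μ_s N = 222.3 N.
|f_req| = 72.35 ≤ 222.3 N → the toolbox is in equilibrium; friction equals the required value.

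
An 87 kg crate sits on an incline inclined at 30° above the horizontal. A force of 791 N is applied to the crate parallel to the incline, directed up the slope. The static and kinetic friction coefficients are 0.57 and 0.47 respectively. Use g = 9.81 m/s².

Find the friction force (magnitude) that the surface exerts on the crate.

Perpendicular to the surface, N = m g cos θ = 87·9.81·cos 30° = 739.1 N.
The friction needed for equilibrium is m g sin θ − P = 426.7 − 791 = -364.3 N, measured positive up-slope.
The static-friction ceiling is μ_s N = 0.57 × 739.1 = 421.3 N.
Since |-364.3| ≤ 421.3 N, static friction is sufficient; f equals the required value, not μ_s N.

f ≈ 364 N (down the incline)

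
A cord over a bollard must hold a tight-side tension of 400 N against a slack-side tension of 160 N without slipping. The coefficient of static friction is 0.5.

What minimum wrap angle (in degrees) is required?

T₂/T₁ = e^{μβ} → β = ln(T₂/T₁)/μ.
β = ln(400/160)/0.5 = 0.9163/0.5 = 1.833 rad.
In degrees: β = 1.833 × 180/π = 105°.

β_min ≈ 105°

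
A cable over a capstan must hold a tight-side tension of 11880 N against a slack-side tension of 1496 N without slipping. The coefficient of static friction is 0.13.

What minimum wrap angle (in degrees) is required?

T₂/T₁ = e^{μβ} → β = ln(T₂/T₁)/μ.
β = ln(11880/1496)/0.13 = 2.072/0.13 = 15.94 rad.
In degrees: β = 15.94 × 180/π = 913°.

β_min ≈ 913°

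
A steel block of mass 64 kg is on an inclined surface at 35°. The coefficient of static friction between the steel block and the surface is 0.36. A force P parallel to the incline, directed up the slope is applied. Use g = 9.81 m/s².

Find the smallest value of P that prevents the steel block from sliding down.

The steel block tends to slide down (tan θ > μ_s), so at the point of impending slip friction acts up-slope at its limit: f = μ_s N.
P is parallel to the surface, so N = m g cos θ = 514 N.
Along the incline: P + μ_s N = m g sin θ, so P = 360 − 0.36×514 = 175 N.

P_min ≈ 175 N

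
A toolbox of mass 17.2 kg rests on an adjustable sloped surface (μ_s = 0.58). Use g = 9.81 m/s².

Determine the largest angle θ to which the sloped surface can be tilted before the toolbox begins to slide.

θ_max ≈ 30.1°

At the slip threshold, m g sin θ = μ_s · m g cos θ, so tan θ = μ_s.
θ_max = arctan(0.58) = 30.1°.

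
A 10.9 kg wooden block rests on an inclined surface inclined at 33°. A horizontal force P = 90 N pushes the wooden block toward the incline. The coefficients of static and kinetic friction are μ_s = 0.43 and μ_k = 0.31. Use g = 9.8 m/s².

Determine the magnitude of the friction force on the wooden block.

f ≈ 17.3 N (down the incline)

Resolve perpendicular to the incline: N = m g cos θ + P sin θ = 10.9×9.8×cos 33° + 90×sin 33° = 138.6 N.
Parallel to the incline: P cos θ − m g sin θ = 75.48 − 58.18 = 17.3 N; the friction needed to balance this is 17.3 N acting down the slope.
Maximum static friction: μ_s N = 0.43 × 138.6 = 59.6 N.
Since 17.3 N is within the 59.6 N limit, the wooden block stays put and friction is exactly 17.3 N.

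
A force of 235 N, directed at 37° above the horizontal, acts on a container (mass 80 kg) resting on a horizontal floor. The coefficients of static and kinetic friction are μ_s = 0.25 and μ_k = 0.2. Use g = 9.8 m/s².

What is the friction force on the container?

N = m g − P sin α = 784 − 235×sin 37° = 642.6 N.
The horizontal driving force is P cos α = 187.7 N, so equilibrium needs friction f = 187.7 N.
The static-friction limit is μ_s N = 160.6 N.
187.7 > 160.6 N → the container slides; f = μ_k N = 0.2×642.6 = 129 N.

f ≈ 129 N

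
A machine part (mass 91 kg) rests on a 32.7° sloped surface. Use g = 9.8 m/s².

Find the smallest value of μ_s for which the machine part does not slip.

At the slip threshold m g sin θ = μ_s m g cos θ, so μ_s,min = tan θ.
μ_s,min = tan 32.7° = 0.642.

μ_s,min ≈ 0.642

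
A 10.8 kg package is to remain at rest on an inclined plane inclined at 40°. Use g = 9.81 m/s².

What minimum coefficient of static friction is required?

At the slip threshold m g sin θ = μ_s m g cos θ, so μ_s,min = tan θ.
μ_s,min = tan 40° = 0.839.

μ_s,min ≈ 0.839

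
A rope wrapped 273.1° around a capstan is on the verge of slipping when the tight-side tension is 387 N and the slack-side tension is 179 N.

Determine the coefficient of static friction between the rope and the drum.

μ ≈ 0.162

T₂/T₁ = e^{μβ} → μ = ln(T₂/T₁)/β.
β = 273.1° = 4.766 rad.
μ = ln(387/179)/4.766 = ln(2.162)/4.766 = 0.162.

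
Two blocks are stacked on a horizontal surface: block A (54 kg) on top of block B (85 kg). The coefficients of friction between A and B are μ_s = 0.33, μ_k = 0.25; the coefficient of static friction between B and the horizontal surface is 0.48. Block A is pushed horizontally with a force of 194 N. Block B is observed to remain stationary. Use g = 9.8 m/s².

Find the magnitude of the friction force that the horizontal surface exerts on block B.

Between the blocks, N₁ = m_A g = 529.2 N.
So the A–B interface can sustain at most μ_s N₁ = 174.6 N of static friction.
P = 194 N exceeds that limit, so A slips over B and the interface friction becomes kinetic: f₁ = μ_k N₁ = 0.25×529.2 = 132 N.
B experiences an equal 132 N forward from A (third law). B is in equilibrium, so the floor supplies f₂ = 132 N of static friction (limit μ_s(m_A+m_B)g = 653.9 N, not exceeded).

f ≈ 132 N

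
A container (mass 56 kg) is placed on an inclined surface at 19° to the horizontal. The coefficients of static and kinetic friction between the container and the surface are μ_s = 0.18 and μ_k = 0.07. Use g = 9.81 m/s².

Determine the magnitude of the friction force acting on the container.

Perpendicular to the surface, N = m g cos θ = 56·9.81·cos 19° = 519.4 N.
Along the slope the weight component is m g sin θ = 178.9 N; friction must supply exactly this, acting up-slope.
The static-friction ceiling is μ_s N = 0.18 × 519.4 = 93.5 N.
|178.9| exceeds 93.5 N, so the container slips down-slope; friction is kinetic, f = μ_k N = 0.07×519.4 = 36.4 N.

f ≈ 36.4 N (up the incline)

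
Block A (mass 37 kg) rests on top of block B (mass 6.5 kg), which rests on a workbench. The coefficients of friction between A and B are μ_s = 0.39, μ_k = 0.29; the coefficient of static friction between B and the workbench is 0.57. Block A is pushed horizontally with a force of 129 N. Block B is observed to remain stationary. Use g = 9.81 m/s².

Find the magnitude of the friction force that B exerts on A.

f ≈ 129 N

Normal force at the A–B interface: N₁ = m_A g = 363 N.
So the A–B interface can sustain at most μ_s N₁ = 141.6 N of static friction.
P = 129 N is within that limit, so A and B move together (both at rest); the A–B friction is simply f₁ = P = 129 N.
B experiences an equal 129 N forward from A (third law). B is in equilibrium, so the floor supplies f₂ = 129 N of static friction (limit μ_s(m_A+m_B)g = 243.2 N, not exceeded).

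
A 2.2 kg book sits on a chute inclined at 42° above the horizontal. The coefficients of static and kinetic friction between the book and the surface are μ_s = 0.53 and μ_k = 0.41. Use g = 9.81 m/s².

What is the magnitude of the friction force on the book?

Normal force: N = m g cos θ = 2.2 × 9.81 × cos 42° = 16.04 N.
For equilibrium along the incline, friction must balance the weight component: f = m g sin θ = 14.44 N up the slope.
The static-friction ceiling is μ_s N = 0.53 × 16.04 = 8.5 N.
|14.44| exceeds 8.5 N, so the book slips down-slope; friction is kinetic, f = μ_k N = 0.41×16.04 = 6.58 N.

f ≈ 6.58 N (up the incline)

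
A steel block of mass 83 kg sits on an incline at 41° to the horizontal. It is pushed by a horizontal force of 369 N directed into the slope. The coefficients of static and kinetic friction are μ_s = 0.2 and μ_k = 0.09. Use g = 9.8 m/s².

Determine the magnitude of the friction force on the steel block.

The horizontal push has a component P sin θ into the surface, so N = m g cos θ + P sin θ = 613.9 + 242.1 = 856 N.
Along the incline, the net driving force (taking up-slope positive) is P cos θ − m g sin θ = 278.5 − 533.6 = -255.2 N, so equilibrium requires friction f = 255.2 N (up-slope).
The limit of static friction is μ_s N = 171.2 N.
The required 255.2 N exceeds the static limit, so the steel block slides down-slope and f = μ_k N = 0.09×856 = 77 N.

f ≈ 77 N (up the incline)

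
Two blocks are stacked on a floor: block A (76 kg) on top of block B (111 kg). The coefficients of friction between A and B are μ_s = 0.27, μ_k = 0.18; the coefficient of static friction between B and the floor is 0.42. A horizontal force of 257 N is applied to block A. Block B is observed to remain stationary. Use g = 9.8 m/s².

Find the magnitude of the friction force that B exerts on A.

f ≈ 134 N

Between the blocks, N₁ = m_A g = 744.8 N.
So the A–B interface can sustain at most μ_s N₁ = 201.1 N of static friction.
P = 257 N exceeds that limit, so A slips over B and the interface friction becomes kinetic: f₁ = μ_k N₁ = 0.18×744.8 = 134 N.
B experiences an equal 134 N forward from A (third law). B is in equilibrium, so the floor supplies f₂ = 134 N of static friction (limit μ_s(m_A+m_B)g = 769.7 N, not exceeded).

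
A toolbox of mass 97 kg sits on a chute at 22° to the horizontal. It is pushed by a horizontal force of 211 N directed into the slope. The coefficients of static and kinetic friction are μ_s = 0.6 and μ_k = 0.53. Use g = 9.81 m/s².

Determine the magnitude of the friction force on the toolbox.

f ≈ 161 N (up the incline)

Normal direction: N = m g cos θ + P sin θ = 961.3 N.
Parallel to the incline: P cos θ − m g sin θ = 195.6 − 356.5 = -160.8 N; the friction needed to balance this is 160.8 N acting up the slope.
Maximum static friction: μ_s N = 0.6 × 961.3 = 576.8 N.
|f_req| = 160.8 ≤ 576.8 N → the toolbox is in equilibrium; friction equals the required value.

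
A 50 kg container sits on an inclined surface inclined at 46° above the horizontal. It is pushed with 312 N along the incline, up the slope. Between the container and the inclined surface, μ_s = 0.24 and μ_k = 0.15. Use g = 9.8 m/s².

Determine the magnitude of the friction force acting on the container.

The normal reaction is N = m g cos θ = 340.4 N.
Parallel to the incline, ΣF = 0 gives f = m g sin θ − P = 352.5 − 312 = 40.48 N (up-slope positive).
The static-friction ceiling is μ_s N = 0.24 × 340.4 = 81.69 N.
Since |40.48| ≤ 81.69 N, no slip — friction simply equals what equilibrium demands.

f ≈ 40.5 N (up the incline)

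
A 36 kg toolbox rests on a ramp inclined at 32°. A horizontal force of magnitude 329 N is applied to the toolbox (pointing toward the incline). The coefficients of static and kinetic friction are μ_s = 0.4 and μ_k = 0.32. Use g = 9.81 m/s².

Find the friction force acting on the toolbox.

f ≈ 91.9 N (down the incline)

The horizontal push has a component P sin θ into the surface, so N = m g cos θ + P sin θ = 299.5 + 174.3 = 473.8 N.
Along the incline, the net driving force (taking up-slope positive) is P cos θ − m g sin θ = 279 − 187.1 = 91.86 N, so equilibrium requires friction f = -91.86 N (down-slope).
The limit of static friction is μ_s N = 189.5 N.
Since 91.86 N is within the 189.5 N limit, the toolbox stays put and friction is exactly 91.9 N.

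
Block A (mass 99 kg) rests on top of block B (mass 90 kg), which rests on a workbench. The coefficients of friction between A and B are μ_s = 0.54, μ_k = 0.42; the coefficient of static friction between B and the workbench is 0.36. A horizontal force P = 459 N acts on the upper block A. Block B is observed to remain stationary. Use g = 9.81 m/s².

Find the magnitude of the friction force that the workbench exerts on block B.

f ≈ 459 N

Normal force at the A–B interface: N₁ = m_A g = 971.2 N.
Maximum static friction on A from B: μ_s N₁ = 0.54×971.2 = 524.4 N.
Since P = 459 N ≤ 524.4 N, A does not slip on B; friction on A equals P = 459 N.
B experiences an equal 459 N forward from A (third law). B is in equilibrium, so the floor supplies f₂ = 459 N of static friction (limit μ_s(m_A+m_B)g = 667.5 N, not exceeded).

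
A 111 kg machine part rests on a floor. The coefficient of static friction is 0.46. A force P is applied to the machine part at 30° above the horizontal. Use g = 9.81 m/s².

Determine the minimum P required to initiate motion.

N = m g − P sin α (the pull lifts the machine part).
At impending slip, P cos α = μ_s N = μ_s (m g − P sin α).
Solving: P (cos α + μ_s sin α) = μ_s m g → P = 0.46×1090/(cos 30° + 0.46 sin 30°) = 501/1.096 = 457 N.

P ≈ 457 N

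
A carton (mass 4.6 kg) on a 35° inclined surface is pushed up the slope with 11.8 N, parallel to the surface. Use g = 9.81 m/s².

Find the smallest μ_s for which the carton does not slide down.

N = m g cos θ = 36.97 N.
Friction must make up the shortfall along the incline: f = m g sin θ − P = 25.88 − 11.8 = 14.08 N.
At the threshold f = μ_s N, so μ_s,min = 14.08/36.97 = 0.381.

μ_s,min ≈ 0.381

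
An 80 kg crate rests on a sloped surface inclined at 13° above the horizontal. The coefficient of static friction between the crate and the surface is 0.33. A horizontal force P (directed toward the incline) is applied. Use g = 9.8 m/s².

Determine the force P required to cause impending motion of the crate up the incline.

At impending motion up the slope, friction acts down-slope at its limit: f = μ_s N.
Perpendicular to the incline: N = m g cos θ + P sin θ.
Along the incline: P cos θ = m g sin θ + μ_s N = m g sin θ + μ_s (m g cos θ + P sin θ).
Solving, P (cos θ − μ_s sin θ) = m g (sin θ + μ_s cos θ), so P = 80×9.8×(sin 13° + 0.33 cos 13°)/(cos 13° − 0.33 sin 13°) = 784×0.5465/0.9001 = 476 N.

P ≈ 476 N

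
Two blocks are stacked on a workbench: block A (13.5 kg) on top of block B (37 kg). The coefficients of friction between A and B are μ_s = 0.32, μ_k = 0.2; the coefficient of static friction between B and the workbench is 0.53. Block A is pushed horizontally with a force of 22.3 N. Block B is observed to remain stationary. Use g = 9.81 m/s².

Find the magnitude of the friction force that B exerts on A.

f ≈ 22.3 N

Normal force at the A–B interface: N₁ = m_A g = 132.4 N.
So the A–B interface can sustain at most μ_s N₁ = 42.38 N of static friction.
Since P = 22.3 N ≤ 42.38 N, A does not slip on B; friction on A equals P = 22.3 N.
By Newton's third law B feels 22.3 N forward from A. With B stationary, the floor's static friction on B balances it: f₂ = 22.3 N (well within μ_s(m_A+m_B)g = 262.6 N).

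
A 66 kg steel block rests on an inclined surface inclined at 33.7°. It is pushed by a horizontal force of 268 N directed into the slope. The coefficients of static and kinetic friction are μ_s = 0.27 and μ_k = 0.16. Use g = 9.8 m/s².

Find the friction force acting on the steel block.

f ≈ 136 N (up the incline)

Resolve perpendicular to the incline: N = m g cos θ + P sin θ = 66×9.8×cos 33.7° + 268×sin 33.7° = 686.8 N.
Parallel to the incline: P cos θ − m g sin θ = 223 − 358.9 = -135.9 N; the friction needed to balance this is 135.9 N acting up the slope.
The limit of static friction is μ_s N = 185.4 N.
Since 135.9 N is within the 185.4 N limit, the steel block stays put and friction is exactly 136 N.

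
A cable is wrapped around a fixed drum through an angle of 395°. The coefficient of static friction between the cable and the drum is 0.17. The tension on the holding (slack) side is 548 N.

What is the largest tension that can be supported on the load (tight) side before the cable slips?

T_max ≈ 1770 N

At impending slip the capstan equation gives T₂/T₁ = e^{μβ} with β in radians.
β = 395° × π/180 = 6.894 rad.
e^{μβ} = e^{0.17×6.894} = 3.228.
T₂ = T₁ · e^{μβ} = 548 × 3.228 = 1770 N.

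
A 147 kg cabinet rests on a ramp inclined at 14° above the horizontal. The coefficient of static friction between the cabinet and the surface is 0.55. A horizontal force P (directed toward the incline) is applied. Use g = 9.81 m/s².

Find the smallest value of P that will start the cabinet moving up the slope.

P ≈ 1340 N

At impending motion up the slope, friction acts down-slope at its limit: f = μ_s N.
Perpendicular to the incline: N = m g cos θ + P sin θ.
Along the incline: P cos θ = m g sin θ + μ_s N = m g sin θ + μ_s (m g cos θ + P sin θ).
Solving, P (cos θ − μ_s sin θ) = m g (sin θ + μ_s cos θ), so P = 147×9.81×(sin 14° + 0.55 cos 14°)/(cos 14° − 0.55 sin 14°) = 1440×0.7756/0.8372 = 1340 N.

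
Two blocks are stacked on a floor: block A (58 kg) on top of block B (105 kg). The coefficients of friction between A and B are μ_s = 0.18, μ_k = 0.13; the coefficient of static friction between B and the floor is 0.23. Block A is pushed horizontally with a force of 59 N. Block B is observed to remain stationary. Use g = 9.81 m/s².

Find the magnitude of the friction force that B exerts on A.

Between the blocks, N₁ = m_A g = 569 N.
Maximum static friction on A from B: μ_s N₁ = 0.18×569 = 102.4 N.
Since P = 59 N ≤ 102.4 N, A does not slip on B; friction on A equals P = 59 N.
B experiences an equal 59 N forward from A (third law). B is in equilibrium, so the floor supplies f₂ = 59 N of static friction (limit μ_s(m_A+m_B)g = 367.8 N, not exceeded).

f ≈ 59 N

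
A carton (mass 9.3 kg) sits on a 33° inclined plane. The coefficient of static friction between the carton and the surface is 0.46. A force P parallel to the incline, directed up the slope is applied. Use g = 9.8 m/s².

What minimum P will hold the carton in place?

P_min ≈ 14.5 N

The carton tends to slide down (tan θ > μ_s), so at the point of impending slip friction acts up-slope at its limit: f = μ_s N.
P is parallel to the surface, so N = m g cos θ = 76.4 N.
Along the incline: P + μ_s N = m g sin θ, so P = 49.6 − 0.46×76.4 = 14.5 N.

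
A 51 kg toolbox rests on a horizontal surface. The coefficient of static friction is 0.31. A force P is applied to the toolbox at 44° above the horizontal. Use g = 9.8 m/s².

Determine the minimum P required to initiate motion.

N = m g − P sin α (the pull lifts the toolbox).
At impending slip, P cos α = μ_s N = μ_s (m g − P sin α).
Solving: P (cos α + μ_s sin α) = μ_s m g → P = 0.31×500/(cos 44° + 0.31 sin 44°) = 155/0.9347 = 166 N.

P ≈ 166 N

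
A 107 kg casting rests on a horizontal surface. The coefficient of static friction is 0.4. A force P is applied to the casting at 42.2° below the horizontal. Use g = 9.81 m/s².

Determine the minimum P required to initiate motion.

P ≈ 889 N

N = m g + P sin α (the push presses the casting into the horizontal surface).
At impending slip, P cos α = μ_s N = μ_s (m g + P sin α).
Solving: P (cos α − μ_s sin α) = μ_s m g → P = 0.4×1050/(cos 42.2° − 0.4 sin 42.2°) = 420/0.4721 = 889 N.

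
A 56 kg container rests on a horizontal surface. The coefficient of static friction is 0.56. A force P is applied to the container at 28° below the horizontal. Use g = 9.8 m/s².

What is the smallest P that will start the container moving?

P ≈ 496 N

N = m g + P sin α (the push presses the container into the horizontal surface).
At impending slip, P cos α = μ_s N = μ_s (m g + P sin α).
Solving: P (cos α − μ_s sin α) = μ_s m g → P = 0.56×549/(cos 28° − 0.56 sin 28°) = 307/0.62 = 496 N.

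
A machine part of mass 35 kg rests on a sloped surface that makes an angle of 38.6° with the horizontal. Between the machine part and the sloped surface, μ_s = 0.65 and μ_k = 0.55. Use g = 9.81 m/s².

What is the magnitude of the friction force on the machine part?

f ≈ 148 N (up the incline)

Perpendicular to the surface, N = m g cos θ = 35·9.81·cos 38.6° = 268.3 N.
For equilibrium along the incline, friction must balance the weight component: f = m g sin θ = 214.2 N up the slope.
The static-friction ceiling is μ_s N = 0.65 × 268.3 = 174.4 N.
|214.2| exceeds 174.4 N, so the machine part slips down-slope; friction is kinetic, f = μ_k N = 0.55×268.3 = 148 N.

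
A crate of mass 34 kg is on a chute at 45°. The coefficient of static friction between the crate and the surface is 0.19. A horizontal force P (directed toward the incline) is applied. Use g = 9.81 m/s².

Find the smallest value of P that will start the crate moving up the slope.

P ≈ 490 N

At impending motion up the slope, friction acts down-slope at its limit: f = μ_s N.
Perpendicular to the incline: N = m g cos θ + P sin θ.
Along the incline: P cos θ = m g sin θ + μ_s N = m g sin θ + μ_s (m g cos θ + P sin θ).
Solving, P (cos θ − μ_s sin θ) = m g (sin θ + μ_s cos θ), so P = 34×9.81×(sin 45° + 0.19 cos 45°)/(cos 45° − 0.19 sin 45°) = 334×0.8415/0.5728 = 490 N.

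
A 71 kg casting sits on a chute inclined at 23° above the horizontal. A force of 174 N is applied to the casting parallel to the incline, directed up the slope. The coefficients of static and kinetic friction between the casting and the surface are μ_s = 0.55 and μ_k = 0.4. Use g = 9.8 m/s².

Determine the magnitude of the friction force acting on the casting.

f ≈ 97.9 N (up the incline)

The normal reaction is N = m g cos θ = 640.5 N.
The friction needed for equilibrium is m g sin θ − P = 271.9 − 174 = 97.87 N, measured positive up-slope.
The static-friction ceiling is μ_s N = 0.55 × 640.5 = 352.3 N.
Since |97.87| ≤ 352.3 N, static friction is sufficient; f equals the required value, not μ_s N.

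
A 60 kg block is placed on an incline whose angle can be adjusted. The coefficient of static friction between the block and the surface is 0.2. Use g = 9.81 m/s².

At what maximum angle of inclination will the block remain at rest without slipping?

θ_max ≈ 11.3°

At the slip threshold, m g sin θ = μ_s · m g cos θ, so tan θ = μ_s.
θ_max = arctan(0.2) = 11.3°.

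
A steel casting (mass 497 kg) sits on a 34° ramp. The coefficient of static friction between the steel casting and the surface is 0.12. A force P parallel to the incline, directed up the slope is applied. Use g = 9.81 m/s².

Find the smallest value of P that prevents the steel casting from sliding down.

The steel casting tends to slide down (tan θ > μ_s), so at the point of impending slip friction acts up-slope at its limit: f = μ_s N.
P is parallel to the surface, so N = m g cos θ = 4040 N.
Along the incline: P + μ_s N = m g sin θ, so P = 2730 − 0.12×4040 = 2240 N.

P_min ≈ 2240 N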